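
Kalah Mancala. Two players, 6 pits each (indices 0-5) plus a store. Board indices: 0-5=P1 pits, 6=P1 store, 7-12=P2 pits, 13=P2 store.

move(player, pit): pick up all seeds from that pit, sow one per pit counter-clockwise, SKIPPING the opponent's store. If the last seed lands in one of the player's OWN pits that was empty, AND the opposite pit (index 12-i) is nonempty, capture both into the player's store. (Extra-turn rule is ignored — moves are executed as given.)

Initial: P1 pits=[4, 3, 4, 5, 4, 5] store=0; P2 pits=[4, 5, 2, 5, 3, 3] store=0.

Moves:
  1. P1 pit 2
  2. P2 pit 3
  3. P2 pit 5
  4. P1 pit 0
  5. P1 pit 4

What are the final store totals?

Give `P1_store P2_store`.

Answer: 3 2

Derivation:
Move 1: P1 pit2 -> P1=[4,3,0,6,5,6](1) P2=[4,5,2,5,3,3](0)
Move 2: P2 pit3 -> P1=[5,4,0,6,5,6](1) P2=[4,5,2,0,4,4](1)
Move 3: P2 pit5 -> P1=[6,5,1,6,5,6](1) P2=[4,5,2,0,4,0](2)
Move 4: P1 pit0 -> P1=[0,6,2,7,6,7](2) P2=[4,5,2,0,4,0](2)
Move 5: P1 pit4 -> P1=[0,6,2,7,0,8](3) P2=[5,6,3,1,4,0](2)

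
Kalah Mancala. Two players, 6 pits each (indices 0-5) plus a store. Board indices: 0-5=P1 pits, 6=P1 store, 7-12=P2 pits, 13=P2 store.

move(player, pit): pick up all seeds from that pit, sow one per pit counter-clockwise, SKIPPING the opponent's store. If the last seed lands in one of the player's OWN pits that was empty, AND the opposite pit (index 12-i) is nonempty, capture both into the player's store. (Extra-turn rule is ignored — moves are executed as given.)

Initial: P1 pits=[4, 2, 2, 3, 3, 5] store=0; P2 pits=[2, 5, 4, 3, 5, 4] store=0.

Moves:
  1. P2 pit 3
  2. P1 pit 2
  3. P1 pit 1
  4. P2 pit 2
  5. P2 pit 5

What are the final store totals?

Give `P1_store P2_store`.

Move 1: P2 pit3 -> P1=[4,2,2,3,3,5](0) P2=[2,5,4,0,6,5](1)
Move 2: P1 pit2 -> P1=[4,2,0,4,4,5](0) P2=[2,5,4,0,6,5](1)
Move 3: P1 pit1 -> P1=[4,0,1,5,4,5](0) P2=[2,5,4,0,6,5](1)
Move 4: P2 pit2 -> P1=[4,0,1,5,4,5](0) P2=[2,5,0,1,7,6](2)
Move 5: P2 pit5 -> P1=[5,1,2,6,5,5](0) P2=[2,5,0,1,7,0](3)

Answer: 0 3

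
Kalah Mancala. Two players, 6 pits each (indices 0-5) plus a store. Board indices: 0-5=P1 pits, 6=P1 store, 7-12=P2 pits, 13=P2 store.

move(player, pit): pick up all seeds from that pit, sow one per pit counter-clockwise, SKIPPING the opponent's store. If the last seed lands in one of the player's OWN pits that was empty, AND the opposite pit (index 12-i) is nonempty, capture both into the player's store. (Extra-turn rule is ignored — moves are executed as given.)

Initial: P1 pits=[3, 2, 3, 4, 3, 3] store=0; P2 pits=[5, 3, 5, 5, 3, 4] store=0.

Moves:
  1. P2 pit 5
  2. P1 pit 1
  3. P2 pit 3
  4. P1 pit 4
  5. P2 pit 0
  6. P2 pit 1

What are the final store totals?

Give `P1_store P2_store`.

Answer: 1 4

Derivation:
Move 1: P2 pit5 -> P1=[4,3,4,4,3,3](0) P2=[5,3,5,5,3,0](1)
Move 2: P1 pit1 -> P1=[4,0,5,5,4,3](0) P2=[5,3,5,5,3,0](1)
Move 3: P2 pit3 -> P1=[5,1,5,5,4,3](0) P2=[5,3,5,0,4,1](2)
Move 4: P1 pit4 -> P1=[5,1,5,5,0,4](1) P2=[6,4,5,0,4,1](2)
Move 5: P2 pit0 -> P1=[5,1,5,5,0,4](1) P2=[0,5,6,1,5,2](3)
Move 6: P2 pit1 -> P1=[5,1,5,5,0,4](1) P2=[0,0,7,2,6,3](4)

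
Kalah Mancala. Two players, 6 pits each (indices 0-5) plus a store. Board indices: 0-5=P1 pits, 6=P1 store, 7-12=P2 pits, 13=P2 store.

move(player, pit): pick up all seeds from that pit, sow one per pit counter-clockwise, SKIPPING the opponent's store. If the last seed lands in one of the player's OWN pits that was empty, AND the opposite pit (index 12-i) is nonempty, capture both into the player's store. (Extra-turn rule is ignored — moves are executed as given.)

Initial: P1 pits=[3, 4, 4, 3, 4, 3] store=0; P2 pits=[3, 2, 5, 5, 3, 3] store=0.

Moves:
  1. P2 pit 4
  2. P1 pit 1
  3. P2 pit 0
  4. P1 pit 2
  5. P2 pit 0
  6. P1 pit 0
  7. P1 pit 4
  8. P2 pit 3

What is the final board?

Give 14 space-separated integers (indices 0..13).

Move 1: P2 pit4 -> P1=[4,4,4,3,4,3](0) P2=[3,2,5,5,0,4](1)
Move 2: P1 pit1 -> P1=[4,0,5,4,5,4](0) P2=[3,2,5,5,0,4](1)
Move 3: P2 pit0 -> P1=[4,0,5,4,5,4](0) P2=[0,3,6,6,0,4](1)
Move 4: P1 pit2 -> P1=[4,0,0,5,6,5](1) P2=[1,3,6,6,0,4](1)
Move 5: P2 pit0 -> P1=[4,0,0,5,6,5](1) P2=[0,4,6,6,0,4](1)
Move 6: P1 pit0 -> P1=[0,1,1,6,7,5](1) P2=[0,4,6,6,0,4](1)
Move 7: P1 pit4 -> P1=[0,1,1,6,0,6](2) P2=[1,5,7,7,1,4](1)
Move 8: P2 pit3 -> P1=[1,2,2,7,0,6](2) P2=[1,5,7,0,2,5](2)

Answer: 1 2 2 7 0 6 2 1 5 7 0 2 5 2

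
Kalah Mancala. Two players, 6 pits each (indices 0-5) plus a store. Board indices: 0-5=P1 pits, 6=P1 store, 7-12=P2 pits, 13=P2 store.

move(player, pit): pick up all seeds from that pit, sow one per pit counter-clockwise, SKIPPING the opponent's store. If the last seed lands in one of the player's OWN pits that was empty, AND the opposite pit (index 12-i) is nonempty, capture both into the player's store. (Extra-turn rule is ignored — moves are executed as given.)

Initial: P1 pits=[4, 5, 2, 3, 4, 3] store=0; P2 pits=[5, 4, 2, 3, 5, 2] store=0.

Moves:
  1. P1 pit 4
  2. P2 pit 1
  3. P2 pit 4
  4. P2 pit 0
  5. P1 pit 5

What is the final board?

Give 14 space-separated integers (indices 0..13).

Move 1: P1 pit4 -> P1=[4,5,2,3,0,4](1) P2=[6,5,2,3,5,2](0)
Move 2: P2 pit1 -> P1=[4,5,2,3,0,4](1) P2=[6,0,3,4,6,3](1)
Move 3: P2 pit4 -> P1=[5,6,3,4,0,4](1) P2=[6,0,3,4,0,4](2)
Move 4: P2 pit0 -> P1=[5,6,3,4,0,4](1) P2=[0,1,4,5,1,5](3)
Move 5: P1 pit5 -> P1=[5,6,3,4,0,0](2) P2=[1,2,5,5,1,5](3)

Answer: 5 6 3 4 0 0 2 1 2 5 5 1 5 3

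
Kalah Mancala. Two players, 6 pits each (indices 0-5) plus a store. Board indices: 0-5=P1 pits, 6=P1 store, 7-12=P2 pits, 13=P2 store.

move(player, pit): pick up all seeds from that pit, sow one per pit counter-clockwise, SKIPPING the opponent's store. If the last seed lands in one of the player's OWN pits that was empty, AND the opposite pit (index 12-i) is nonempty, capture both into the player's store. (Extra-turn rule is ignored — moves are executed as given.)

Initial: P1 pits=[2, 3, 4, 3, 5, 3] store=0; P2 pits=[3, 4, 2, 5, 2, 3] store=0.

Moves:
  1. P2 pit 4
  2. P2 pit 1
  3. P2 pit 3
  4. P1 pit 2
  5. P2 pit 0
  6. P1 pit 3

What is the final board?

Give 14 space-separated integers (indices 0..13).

Answer: 3 4 0 0 7 5 2 1 1 4 1 3 6 2

Derivation:
Move 1: P2 pit4 -> P1=[2,3,4,3,5,3](0) P2=[3,4,2,5,0,4](1)
Move 2: P2 pit1 -> P1=[2,3,4,3,5,3](0) P2=[3,0,3,6,1,5](1)
Move 3: P2 pit3 -> P1=[3,4,5,3,5,3](0) P2=[3,0,3,0,2,6](2)
Move 4: P1 pit2 -> P1=[3,4,0,4,6,4](1) P2=[4,0,3,0,2,6](2)
Move 5: P2 pit0 -> P1=[3,4,0,4,6,4](1) P2=[0,1,4,1,3,6](2)
Move 6: P1 pit3 -> P1=[3,4,0,0,7,5](2) P2=[1,1,4,1,3,6](2)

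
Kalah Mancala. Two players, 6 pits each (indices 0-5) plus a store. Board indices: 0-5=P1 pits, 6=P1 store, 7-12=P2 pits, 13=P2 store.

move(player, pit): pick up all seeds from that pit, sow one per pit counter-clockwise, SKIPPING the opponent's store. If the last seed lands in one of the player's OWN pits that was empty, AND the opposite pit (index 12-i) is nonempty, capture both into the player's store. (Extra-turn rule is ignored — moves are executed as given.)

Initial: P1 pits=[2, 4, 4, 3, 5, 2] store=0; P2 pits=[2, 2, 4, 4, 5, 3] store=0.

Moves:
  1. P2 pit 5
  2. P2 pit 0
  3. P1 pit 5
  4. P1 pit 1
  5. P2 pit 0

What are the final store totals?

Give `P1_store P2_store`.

Move 1: P2 pit5 -> P1=[3,5,4,3,5,2](0) P2=[2,2,4,4,5,0](1)
Move 2: P2 pit0 -> P1=[3,5,4,3,5,2](0) P2=[0,3,5,4,5,0](1)
Move 3: P1 pit5 -> P1=[3,5,4,3,5,0](1) P2=[1,3,5,4,5,0](1)
Move 4: P1 pit1 -> P1=[3,0,5,4,6,1](2) P2=[1,3,5,4,5,0](1)
Move 5: P2 pit0 -> P1=[3,0,5,4,6,1](2) P2=[0,4,5,4,5,0](1)

Answer: 2 1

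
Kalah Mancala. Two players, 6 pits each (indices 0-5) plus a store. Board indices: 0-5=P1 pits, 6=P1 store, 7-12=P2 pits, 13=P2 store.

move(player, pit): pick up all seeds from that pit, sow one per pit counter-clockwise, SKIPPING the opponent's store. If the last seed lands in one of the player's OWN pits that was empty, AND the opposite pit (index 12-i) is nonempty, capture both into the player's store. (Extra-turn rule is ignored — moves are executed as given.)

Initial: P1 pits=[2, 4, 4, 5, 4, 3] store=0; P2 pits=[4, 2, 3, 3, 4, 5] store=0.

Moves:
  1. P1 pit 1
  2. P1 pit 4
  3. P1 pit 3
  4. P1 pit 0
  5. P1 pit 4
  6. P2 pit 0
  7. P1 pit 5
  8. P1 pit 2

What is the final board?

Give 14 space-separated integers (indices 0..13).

Answer: 0 1 0 1 1 1 4 2 7 7 5 6 7 1

Derivation:
Move 1: P1 pit1 -> P1=[2,0,5,6,5,4](0) P2=[4,2,3,3,4,5](0)
Move 2: P1 pit4 -> P1=[2,0,5,6,0,5](1) P2=[5,3,4,3,4,5](0)
Move 3: P1 pit3 -> P1=[2,0,5,0,1,6](2) P2=[6,4,5,3,4,5](0)
Move 4: P1 pit0 -> P1=[0,1,6,0,1,6](2) P2=[6,4,5,3,4,5](0)
Move 5: P1 pit4 -> P1=[0,1,6,0,0,7](2) P2=[6,4,5,3,4,5](0)
Move 6: P2 pit0 -> P1=[0,1,6,0,0,7](2) P2=[0,5,6,4,5,6](1)
Move 7: P1 pit5 -> P1=[0,1,6,0,0,0](3) P2=[1,6,7,5,6,7](1)
Move 8: P1 pit2 -> P1=[0,1,0,1,1,1](4) P2=[2,7,7,5,6,7](1)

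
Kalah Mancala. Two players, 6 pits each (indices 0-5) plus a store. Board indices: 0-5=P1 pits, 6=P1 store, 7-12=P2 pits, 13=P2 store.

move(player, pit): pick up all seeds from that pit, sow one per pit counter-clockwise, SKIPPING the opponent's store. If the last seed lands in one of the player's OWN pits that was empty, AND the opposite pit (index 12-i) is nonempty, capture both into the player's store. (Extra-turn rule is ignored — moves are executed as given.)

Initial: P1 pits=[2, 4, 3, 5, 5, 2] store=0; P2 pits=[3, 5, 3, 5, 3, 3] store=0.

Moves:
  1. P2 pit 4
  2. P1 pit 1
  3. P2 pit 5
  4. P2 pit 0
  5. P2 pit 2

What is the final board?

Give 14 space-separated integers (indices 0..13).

Move 1: P2 pit4 -> P1=[3,4,3,5,5,2](0) P2=[3,5,3,5,0,4](1)
Move 2: P1 pit1 -> P1=[3,0,4,6,6,3](0) P2=[3,5,3,5,0,4](1)
Move 3: P2 pit5 -> P1=[4,1,5,6,6,3](0) P2=[3,5,3,5,0,0](2)
Move 4: P2 pit0 -> P1=[4,1,5,6,6,3](0) P2=[0,6,4,6,0,0](2)
Move 5: P2 pit2 -> P1=[4,1,5,6,6,3](0) P2=[0,6,0,7,1,1](3)

Answer: 4 1 5 6 6 3 0 0 6 0 7 1 1 3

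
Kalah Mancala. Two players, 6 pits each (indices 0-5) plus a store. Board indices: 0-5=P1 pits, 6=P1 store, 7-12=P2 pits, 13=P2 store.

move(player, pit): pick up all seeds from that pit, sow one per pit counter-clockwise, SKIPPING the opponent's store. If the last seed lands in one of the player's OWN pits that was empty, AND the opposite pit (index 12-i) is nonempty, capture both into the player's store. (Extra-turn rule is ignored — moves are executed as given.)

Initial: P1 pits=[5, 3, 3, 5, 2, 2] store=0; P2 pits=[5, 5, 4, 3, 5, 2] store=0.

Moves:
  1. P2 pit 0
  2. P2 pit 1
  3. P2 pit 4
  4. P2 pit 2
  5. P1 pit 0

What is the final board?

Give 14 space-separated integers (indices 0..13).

Move 1: P2 pit0 -> P1=[5,3,3,5,2,2](0) P2=[0,6,5,4,6,3](0)
Move 2: P2 pit1 -> P1=[6,3,3,5,2,2](0) P2=[0,0,6,5,7,4](1)
Move 3: P2 pit4 -> P1=[7,4,4,6,3,2](0) P2=[0,0,6,5,0,5](2)
Move 4: P2 pit2 -> P1=[8,5,4,6,3,2](0) P2=[0,0,0,6,1,6](3)
Move 5: P1 pit0 -> P1=[0,6,5,7,4,3](1) P2=[1,1,0,6,1,6](3)

Answer: 0 6 5 7 4 3 1 1 1 0 6 1 6 3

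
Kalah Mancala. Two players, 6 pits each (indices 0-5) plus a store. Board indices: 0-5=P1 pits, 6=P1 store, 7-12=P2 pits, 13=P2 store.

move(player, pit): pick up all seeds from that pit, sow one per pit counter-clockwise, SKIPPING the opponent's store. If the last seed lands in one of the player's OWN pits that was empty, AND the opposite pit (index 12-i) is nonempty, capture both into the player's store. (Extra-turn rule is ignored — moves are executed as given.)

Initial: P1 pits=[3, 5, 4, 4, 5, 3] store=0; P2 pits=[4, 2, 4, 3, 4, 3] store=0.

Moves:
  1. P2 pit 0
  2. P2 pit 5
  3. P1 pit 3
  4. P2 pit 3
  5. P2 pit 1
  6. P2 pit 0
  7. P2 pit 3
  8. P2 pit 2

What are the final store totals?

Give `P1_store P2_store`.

Move 1: P2 pit0 -> P1=[3,5,4,4,5,3](0) P2=[0,3,5,4,5,3](0)
Move 2: P2 pit5 -> P1=[4,6,4,4,5,3](0) P2=[0,3,5,4,5,0](1)
Move 3: P1 pit3 -> P1=[4,6,4,0,6,4](1) P2=[1,3,5,4,5,0](1)
Move 4: P2 pit3 -> P1=[5,6,4,0,6,4](1) P2=[1,3,5,0,6,1](2)
Move 5: P2 pit1 -> P1=[5,6,4,0,6,4](1) P2=[1,0,6,1,7,1](2)
Move 6: P2 pit0 -> P1=[5,6,4,0,0,4](1) P2=[0,0,6,1,7,1](9)
Move 7: P2 pit3 -> P1=[5,6,4,0,0,4](1) P2=[0,0,6,0,8,1](9)
Move 8: P2 pit2 -> P1=[6,7,4,0,0,4](1) P2=[0,0,0,1,9,2](10)

Answer: 1 10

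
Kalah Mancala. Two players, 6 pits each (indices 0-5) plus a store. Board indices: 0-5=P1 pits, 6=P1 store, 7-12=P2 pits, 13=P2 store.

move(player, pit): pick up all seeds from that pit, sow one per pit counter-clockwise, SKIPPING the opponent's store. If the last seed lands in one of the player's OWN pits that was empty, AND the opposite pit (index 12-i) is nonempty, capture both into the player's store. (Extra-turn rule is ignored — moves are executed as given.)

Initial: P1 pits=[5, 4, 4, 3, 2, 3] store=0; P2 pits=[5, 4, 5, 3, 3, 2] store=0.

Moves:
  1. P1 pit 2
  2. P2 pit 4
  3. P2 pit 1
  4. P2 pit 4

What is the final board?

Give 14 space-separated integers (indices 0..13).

Answer: 6 4 0 4 3 4 1 5 0 6 4 0 5 1

Derivation:
Move 1: P1 pit2 -> P1=[5,4,0,4,3,4](1) P2=[5,4,5,3,3,2](0)
Move 2: P2 pit4 -> P1=[6,4,0,4,3,4](1) P2=[5,4,5,3,0,3](1)
Move 3: P2 pit1 -> P1=[6,4,0,4,3,4](1) P2=[5,0,6,4,1,4](1)
Move 4: P2 pit4 -> P1=[6,4,0,4,3,4](1) P2=[5,0,6,4,0,5](1)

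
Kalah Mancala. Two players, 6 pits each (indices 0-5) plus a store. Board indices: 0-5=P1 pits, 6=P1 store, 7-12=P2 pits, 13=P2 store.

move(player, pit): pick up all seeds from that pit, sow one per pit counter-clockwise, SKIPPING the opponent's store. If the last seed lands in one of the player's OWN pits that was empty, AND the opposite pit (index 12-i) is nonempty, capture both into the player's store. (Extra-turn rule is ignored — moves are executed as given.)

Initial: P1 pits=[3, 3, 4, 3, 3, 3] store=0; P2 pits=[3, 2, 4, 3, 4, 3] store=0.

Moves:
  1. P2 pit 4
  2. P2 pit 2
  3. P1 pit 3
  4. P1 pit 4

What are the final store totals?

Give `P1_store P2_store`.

Answer: 2 2

Derivation:
Move 1: P2 pit4 -> P1=[4,4,4,3,3,3](0) P2=[3,2,4,3,0,4](1)
Move 2: P2 pit2 -> P1=[4,4,4,3,3,3](0) P2=[3,2,0,4,1,5](2)
Move 3: P1 pit3 -> P1=[4,4,4,0,4,4](1) P2=[3,2,0,4,1,5](2)
Move 4: P1 pit4 -> P1=[4,4,4,0,0,5](2) P2=[4,3,0,4,1,5](2)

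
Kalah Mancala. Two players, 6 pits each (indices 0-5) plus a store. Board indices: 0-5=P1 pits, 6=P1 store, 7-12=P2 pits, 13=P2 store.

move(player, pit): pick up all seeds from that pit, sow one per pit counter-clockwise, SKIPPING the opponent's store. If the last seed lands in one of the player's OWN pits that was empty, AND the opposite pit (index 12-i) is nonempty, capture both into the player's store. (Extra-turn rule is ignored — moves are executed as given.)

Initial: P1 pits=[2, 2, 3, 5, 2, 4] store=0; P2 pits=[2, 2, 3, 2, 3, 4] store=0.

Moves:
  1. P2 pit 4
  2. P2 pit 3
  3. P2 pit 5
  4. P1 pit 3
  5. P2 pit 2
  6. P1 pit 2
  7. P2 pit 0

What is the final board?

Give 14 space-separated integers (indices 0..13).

Answer: 4 3 0 1 5 6 2 0 4 1 2 2 1 3

Derivation:
Move 1: P2 pit4 -> P1=[3,2,3,5,2,4](0) P2=[2,2,3,2,0,5](1)
Move 2: P2 pit3 -> P1=[3,2,3,5,2,4](0) P2=[2,2,3,0,1,6](1)
Move 3: P2 pit5 -> P1=[4,3,4,6,3,4](0) P2=[2,2,3,0,1,0](2)
Move 4: P1 pit3 -> P1=[4,3,4,0,4,5](1) P2=[3,3,4,0,1,0](2)
Move 5: P2 pit2 -> P1=[4,3,4,0,4,5](1) P2=[3,3,0,1,2,1](3)
Move 6: P1 pit2 -> P1=[4,3,0,1,5,6](2) P2=[3,3,0,1,2,1](3)
Move 7: P2 pit0 -> P1=[4,3,0,1,5,6](2) P2=[0,4,1,2,2,1](3)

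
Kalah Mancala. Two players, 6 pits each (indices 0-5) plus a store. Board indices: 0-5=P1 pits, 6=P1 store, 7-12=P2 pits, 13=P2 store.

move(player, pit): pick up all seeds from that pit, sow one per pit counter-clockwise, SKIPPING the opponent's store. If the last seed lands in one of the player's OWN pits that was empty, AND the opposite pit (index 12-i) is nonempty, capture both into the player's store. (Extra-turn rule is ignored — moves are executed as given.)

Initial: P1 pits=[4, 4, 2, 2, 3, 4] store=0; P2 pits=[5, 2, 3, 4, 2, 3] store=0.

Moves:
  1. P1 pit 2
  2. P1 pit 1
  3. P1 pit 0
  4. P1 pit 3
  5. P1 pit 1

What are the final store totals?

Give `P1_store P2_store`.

Move 1: P1 pit2 -> P1=[4,4,0,3,4,4](0) P2=[5,2,3,4,2,3](0)
Move 2: P1 pit1 -> P1=[4,0,1,4,5,5](0) P2=[5,2,3,4,2,3](0)
Move 3: P1 pit0 -> P1=[0,1,2,5,6,5](0) P2=[5,2,3,4,2,3](0)
Move 4: P1 pit3 -> P1=[0,1,2,0,7,6](1) P2=[6,3,3,4,2,3](0)
Move 5: P1 pit1 -> P1=[0,0,3,0,7,6](1) P2=[6,3,3,4,2,3](0)

Answer: 1 0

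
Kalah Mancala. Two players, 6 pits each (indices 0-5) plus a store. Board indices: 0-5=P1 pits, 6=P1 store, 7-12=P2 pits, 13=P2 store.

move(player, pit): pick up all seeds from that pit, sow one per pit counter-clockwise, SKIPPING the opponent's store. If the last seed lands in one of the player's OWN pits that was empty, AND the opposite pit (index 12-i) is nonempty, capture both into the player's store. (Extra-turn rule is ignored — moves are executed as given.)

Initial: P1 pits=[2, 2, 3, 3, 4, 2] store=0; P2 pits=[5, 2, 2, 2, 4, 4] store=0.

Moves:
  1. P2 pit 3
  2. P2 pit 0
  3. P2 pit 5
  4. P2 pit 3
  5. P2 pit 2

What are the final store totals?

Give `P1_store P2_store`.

Move 1: P2 pit3 -> P1=[2,2,3,3,4,2](0) P2=[5,2,2,0,5,5](0)
Move 2: P2 pit0 -> P1=[2,2,3,3,4,2](0) P2=[0,3,3,1,6,6](0)
Move 3: P2 pit5 -> P1=[3,3,4,4,5,2](0) P2=[0,3,3,1,6,0](1)
Move 4: P2 pit3 -> P1=[3,3,4,4,5,2](0) P2=[0,3,3,0,7,0](1)
Move 5: P2 pit2 -> P1=[0,3,4,4,5,2](0) P2=[0,3,0,1,8,0](5)

Answer: 0 5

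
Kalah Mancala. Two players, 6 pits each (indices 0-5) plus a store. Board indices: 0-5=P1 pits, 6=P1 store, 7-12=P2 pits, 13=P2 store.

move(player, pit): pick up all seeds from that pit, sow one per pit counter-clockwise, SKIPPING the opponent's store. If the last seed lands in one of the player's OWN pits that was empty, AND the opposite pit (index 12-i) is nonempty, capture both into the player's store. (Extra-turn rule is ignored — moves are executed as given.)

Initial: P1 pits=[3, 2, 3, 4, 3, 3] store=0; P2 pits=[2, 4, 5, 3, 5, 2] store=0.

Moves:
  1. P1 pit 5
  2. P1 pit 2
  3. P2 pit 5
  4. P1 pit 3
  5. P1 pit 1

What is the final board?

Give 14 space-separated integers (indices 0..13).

Answer: 4 0 1 0 5 1 12 1 6 0 3 5 0 1

Derivation:
Move 1: P1 pit5 -> P1=[3,2,3,4,3,0](1) P2=[3,5,5,3,5,2](0)
Move 2: P1 pit2 -> P1=[3,2,0,5,4,0](5) P2=[0,5,5,3,5,2](0)
Move 3: P2 pit5 -> P1=[4,2,0,5,4,0](5) P2=[0,5,5,3,5,0](1)
Move 4: P1 pit3 -> P1=[4,2,0,0,5,1](6) P2=[1,6,5,3,5,0](1)
Move 5: P1 pit1 -> P1=[4,0,1,0,5,1](12) P2=[1,6,0,3,5,0](1)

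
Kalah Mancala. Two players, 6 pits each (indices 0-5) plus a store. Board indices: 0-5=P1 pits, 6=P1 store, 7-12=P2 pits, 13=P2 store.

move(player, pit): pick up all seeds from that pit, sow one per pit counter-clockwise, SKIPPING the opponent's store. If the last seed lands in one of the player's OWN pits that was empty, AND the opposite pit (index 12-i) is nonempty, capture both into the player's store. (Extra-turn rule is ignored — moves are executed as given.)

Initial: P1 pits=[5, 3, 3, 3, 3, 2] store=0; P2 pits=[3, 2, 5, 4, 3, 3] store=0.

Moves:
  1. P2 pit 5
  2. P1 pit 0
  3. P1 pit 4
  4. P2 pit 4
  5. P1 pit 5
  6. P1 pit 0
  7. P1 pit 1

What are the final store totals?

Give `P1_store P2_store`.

Move 1: P2 pit5 -> P1=[6,4,3,3,3,2](0) P2=[3,2,5,4,3,0](1)
Move 2: P1 pit0 -> P1=[0,5,4,4,4,3](1) P2=[3,2,5,4,3,0](1)
Move 3: P1 pit4 -> P1=[0,5,4,4,0,4](2) P2=[4,3,5,4,3,0](1)
Move 4: P2 pit4 -> P1=[1,5,4,4,0,4](2) P2=[4,3,5,4,0,1](2)
Move 5: P1 pit5 -> P1=[1,5,4,4,0,0](3) P2=[5,4,6,4,0,1](2)
Move 6: P1 pit0 -> P1=[0,6,4,4,0,0](3) P2=[5,4,6,4,0,1](2)
Move 7: P1 pit1 -> P1=[0,0,5,5,1,1](4) P2=[6,4,6,4,0,1](2)

Answer: 4 2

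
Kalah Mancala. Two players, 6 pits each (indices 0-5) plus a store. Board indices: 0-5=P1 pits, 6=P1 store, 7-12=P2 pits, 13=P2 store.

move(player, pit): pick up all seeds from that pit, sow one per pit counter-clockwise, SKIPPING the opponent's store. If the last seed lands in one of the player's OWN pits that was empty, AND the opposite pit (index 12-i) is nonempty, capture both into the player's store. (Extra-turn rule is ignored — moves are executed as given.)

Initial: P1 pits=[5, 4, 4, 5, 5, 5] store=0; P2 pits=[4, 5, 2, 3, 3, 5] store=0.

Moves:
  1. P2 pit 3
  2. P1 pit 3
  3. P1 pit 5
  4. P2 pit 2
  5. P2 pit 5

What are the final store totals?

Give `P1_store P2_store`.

Answer: 2 2

Derivation:
Move 1: P2 pit3 -> P1=[5,4,4,5,5,5](0) P2=[4,5,2,0,4,6](1)
Move 2: P1 pit3 -> P1=[5,4,4,0,6,6](1) P2=[5,6,2,0,4,6](1)
Move 3: P1 pit5 -> P1=[5,4,4,0,6,0](2) P2=[6,7,3,1,5,6](1)
Move 4: P2 pit2 -> P1=[5,4,4,0,6,0](2) P2=[6,7,0,2,6,7](1)
Move 5: P2 pit5 -> P1=[6,5,5,1,7,1](2) P2=[6,7,0,2,6,0](2)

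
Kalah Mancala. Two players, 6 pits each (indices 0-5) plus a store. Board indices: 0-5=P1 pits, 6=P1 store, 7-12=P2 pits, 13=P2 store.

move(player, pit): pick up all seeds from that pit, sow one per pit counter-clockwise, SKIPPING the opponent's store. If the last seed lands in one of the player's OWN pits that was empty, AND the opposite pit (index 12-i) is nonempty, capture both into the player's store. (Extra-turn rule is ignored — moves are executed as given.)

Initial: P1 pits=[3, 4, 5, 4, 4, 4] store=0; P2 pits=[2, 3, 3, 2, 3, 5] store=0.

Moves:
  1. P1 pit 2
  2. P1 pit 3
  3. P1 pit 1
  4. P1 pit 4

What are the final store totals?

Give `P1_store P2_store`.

Answer: 3 0

Derivation:
Move 1: P1 pit2 -> P1=[3,4,0,5,5,5](1) P2=[3,3,3,2,3,5](0)
Move 2: P1 pit3 -> P1=[3,4,0,0,6,6](2) P2=[4,4,3,2,3,5](0)
Move 3: P1 pit1 -> P1=[3,0,1,1,7,7](2) P2=[4,4,3,2,3,5](0)
Move 4: P1 pit4 -> P1=[3,0,1,1,0,8](3) P2=[5,5,4,3,4,5](0)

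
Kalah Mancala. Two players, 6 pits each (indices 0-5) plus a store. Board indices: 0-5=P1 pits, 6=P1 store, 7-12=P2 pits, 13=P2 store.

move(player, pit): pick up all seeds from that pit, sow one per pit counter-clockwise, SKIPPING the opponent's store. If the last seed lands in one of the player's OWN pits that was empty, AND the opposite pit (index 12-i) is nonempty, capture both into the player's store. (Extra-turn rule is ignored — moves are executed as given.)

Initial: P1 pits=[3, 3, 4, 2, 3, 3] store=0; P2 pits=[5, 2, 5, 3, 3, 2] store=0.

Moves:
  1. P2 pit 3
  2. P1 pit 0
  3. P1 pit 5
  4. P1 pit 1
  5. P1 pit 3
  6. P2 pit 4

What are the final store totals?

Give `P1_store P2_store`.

Answer: 9 2

Derivation:
Move 1: P2 pit3 -> P1=[3,3,4,2,3,3](0) P2=[5,2,5,0,4,3](1)
Move 2: P1 pit0 -> P1=[0,4,5,3,3,3](0) P2=[5,2,5,0,4,3](1)
Move 3: P1 pit5 -> P1=[0,4,5,3,3,0](1) P2=[6,3,5,0,4,3](1)
Move 4: P1 pit1 -> P1=[0,0,6,4,4,0](8) P2=[0,3,5,0,4,3](1)
Move 5: P1 pit3 -> P1=[0,0,6,0,5,1](9) P2=[1,3,5,0,4,3](1)
Move 6: P2 pit4 -> P1=[1,1,6,0,5,1](9) P2=[1,3,5,0,0,4](2)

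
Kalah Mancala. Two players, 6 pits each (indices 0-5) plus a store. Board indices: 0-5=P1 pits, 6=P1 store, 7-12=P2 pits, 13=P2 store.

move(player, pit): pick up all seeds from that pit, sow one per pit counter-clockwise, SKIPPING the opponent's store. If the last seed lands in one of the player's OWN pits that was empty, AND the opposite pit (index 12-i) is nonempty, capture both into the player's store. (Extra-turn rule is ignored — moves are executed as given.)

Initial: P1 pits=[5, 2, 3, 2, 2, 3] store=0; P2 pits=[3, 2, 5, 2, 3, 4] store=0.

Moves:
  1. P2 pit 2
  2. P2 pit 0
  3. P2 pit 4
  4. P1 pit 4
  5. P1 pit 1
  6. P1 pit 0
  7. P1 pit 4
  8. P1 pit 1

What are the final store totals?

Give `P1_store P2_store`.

Answer: 6 2

Derivation:
Move 1: P2 pit2 -> P1=[6,2,3,2,2,3](0) P2=[3,2,0,3,4,5](1)
Move 2: P2 pit0 -> P1=[6,2,3,2,2,3](0) P2=[0,3,1,4,4,5](1)
Move 3: P2 pit4 -> P1=[7,3,3,2,2,3](0) P2=[0,3,1,4,0,6](2)
Move 4: P1 pit4 -> P1=[7,3,3,2,0,4](1) P2=[0,3,1,4,0,6](2)
Move 5: P1 pit1 -> P1=[7,0,4,3,0,4](5) P2=[0,0,1,4,0,6](2)
Move 6: P1 pit0 -> P1=[0,1,5,4,1,5](6) P2=[1,0,1,4,0,6](2)
Move 7: P1 pit4 -> P1=[0,1,5,4,0,6](6) P2=[1,0,1,4,0,6](2)
Move 8: P1 pit1 -> P1=[0,0,6,4,0,6](6) P2=[1,0,1,4,0,6](2)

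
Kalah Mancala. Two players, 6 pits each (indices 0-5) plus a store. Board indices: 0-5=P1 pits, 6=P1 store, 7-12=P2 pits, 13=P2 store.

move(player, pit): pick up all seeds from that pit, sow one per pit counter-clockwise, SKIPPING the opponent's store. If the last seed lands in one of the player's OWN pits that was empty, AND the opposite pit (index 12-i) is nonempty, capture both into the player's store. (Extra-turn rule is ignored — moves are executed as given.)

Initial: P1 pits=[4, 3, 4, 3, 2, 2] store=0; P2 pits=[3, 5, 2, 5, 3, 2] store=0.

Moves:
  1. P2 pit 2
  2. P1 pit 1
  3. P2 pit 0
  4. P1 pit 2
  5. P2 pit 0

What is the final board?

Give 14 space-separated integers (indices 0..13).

Move 1: P2 pit2 -> P1=[4,3,4,3,2,2](0) P2=[3,5,0,6,4,2](0)
Move 2: P1 pit1 -> P1=[4,0,5,4,3,2](0) P2=[3,5,0,6,4,2](0)
Move 3: P2 pit0 -> P1=[4,0,5,4,3,2](0) P2=[0,6,1,7,4,2](0)
Move 4: P1 pit2 -> P1=[4,0,0,5,4,3](1) P2=[1,6,1,7,4,2](0)
Move 5: P2 pit0 -> P1=[4,0,0,5,4,3](1) P2=[0,7,1,7,4,2](0)

Answer: 4 0 0 5 4 3 1 0 7 1 7 4 2 0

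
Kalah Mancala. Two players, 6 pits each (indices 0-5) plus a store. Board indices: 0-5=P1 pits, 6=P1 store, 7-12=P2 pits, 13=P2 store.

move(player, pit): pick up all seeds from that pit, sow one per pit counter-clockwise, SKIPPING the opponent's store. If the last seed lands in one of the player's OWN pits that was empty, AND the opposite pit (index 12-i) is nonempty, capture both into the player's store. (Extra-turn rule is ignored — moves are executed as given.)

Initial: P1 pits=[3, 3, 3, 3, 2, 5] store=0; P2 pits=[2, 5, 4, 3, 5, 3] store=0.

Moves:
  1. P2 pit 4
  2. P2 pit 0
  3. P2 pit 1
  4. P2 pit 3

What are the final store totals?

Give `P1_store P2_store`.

Answer: 0 3

Derivation:
Move 1: P2 pit4 -> P1=[4,4,4,3,2,5](0) P2=[2,5,4,3,0,4](1)
Move 2: P2 pit0 -> P1=[4,4,4,3,2,5](0) P2=[0,6,5,3,0,4](1)
Move 3: P2 pit1 -> P1=[5,4,4,3,2,5](0) P2=[0,0,6,4,1,5](2)
Move 4: P2 pit3 -> P1=[6,4,4,3,2,5](0) P2=[0,0,6,0,2,6](3)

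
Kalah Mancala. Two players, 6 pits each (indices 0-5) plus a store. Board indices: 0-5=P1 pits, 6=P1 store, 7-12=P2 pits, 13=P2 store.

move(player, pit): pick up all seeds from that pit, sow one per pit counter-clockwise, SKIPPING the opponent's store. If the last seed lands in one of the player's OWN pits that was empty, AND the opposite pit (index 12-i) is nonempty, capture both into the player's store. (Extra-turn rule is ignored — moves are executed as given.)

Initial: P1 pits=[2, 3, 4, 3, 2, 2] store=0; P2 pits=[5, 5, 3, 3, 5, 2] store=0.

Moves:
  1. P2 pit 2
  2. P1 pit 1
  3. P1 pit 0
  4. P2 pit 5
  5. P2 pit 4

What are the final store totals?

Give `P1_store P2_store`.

Move 1: P2 pit2 -> P1=[2,3,4,3,2,2](0) P2=[5,5,0,4,6,3](0)
Move 2: P1 pit1 -> P1=[2,0,5,4,3,2](0) P2=[5,5,0,4,6,3](0)
Move 3: P1 pit0 -> P1=[0,1,6,4,3,2](0) P2=[5,5,0,4,6,3](0)
Move 4: P2 pit5 -> P1=[1,2,6,4,3,2](0) P2=[5,5,0,4,6,0](1)
Move 5: P2 pit4 -> P1=[2,3,7,5,3,2](0) P2=[5,5,0,4,0,1](2)

Answer: 0 2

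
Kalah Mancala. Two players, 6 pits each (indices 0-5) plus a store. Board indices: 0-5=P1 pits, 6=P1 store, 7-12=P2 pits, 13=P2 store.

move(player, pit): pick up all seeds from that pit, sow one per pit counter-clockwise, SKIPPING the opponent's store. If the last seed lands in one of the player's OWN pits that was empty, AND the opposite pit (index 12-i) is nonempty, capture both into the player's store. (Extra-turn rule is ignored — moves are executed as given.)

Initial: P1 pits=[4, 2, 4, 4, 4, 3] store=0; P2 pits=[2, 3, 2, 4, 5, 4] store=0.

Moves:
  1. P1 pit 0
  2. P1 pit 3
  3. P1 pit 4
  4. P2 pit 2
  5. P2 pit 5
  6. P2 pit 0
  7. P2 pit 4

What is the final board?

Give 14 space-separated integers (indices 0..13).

Move 1: P1 pit0 -> P1=[0,3,5,5,5,3](0) P2=[2,3,2,4,5,4](0)
Move 2: P1 pit3 -> P1=[0,3,5,0,6,4](1) P2=[3,4,2,4,5,4](0)
Move 3: P1 pit4 -> P1=[0,3,5,0,0,5](2) P2=[4,5,3,5,5,4](0)
Move 4: P2 pit2 -> P1=[0,3,5,0,0,5](2) P2=[4,5,0,6,6,5](0)
Move 5: P2 pit5 -> P1=[1,4,6,1,0,5](2) P2=[4,5,0,6,6,0](1)
Move 6: P2 pit0 -> P1=[1,4,6,1,0,5](2) P2=[0,6,1,7,7,0](1)
Move 7: P2 pit4 -> P1=[2,5,7,2,1,5](2) P2=[0,6,1,7,0,1](2)

Answer: 2 5 7 2 1 5 2 0 6 1 7 0 1 2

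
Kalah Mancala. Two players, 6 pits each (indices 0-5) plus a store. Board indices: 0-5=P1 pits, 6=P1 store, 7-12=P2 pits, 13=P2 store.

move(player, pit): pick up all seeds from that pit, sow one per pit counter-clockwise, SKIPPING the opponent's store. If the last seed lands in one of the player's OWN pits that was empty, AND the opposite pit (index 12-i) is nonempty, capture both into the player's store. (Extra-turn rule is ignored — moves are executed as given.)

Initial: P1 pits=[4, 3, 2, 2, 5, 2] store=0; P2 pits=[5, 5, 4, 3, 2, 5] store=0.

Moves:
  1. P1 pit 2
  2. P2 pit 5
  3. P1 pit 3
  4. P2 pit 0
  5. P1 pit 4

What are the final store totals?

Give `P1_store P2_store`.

Answer: 2 2

Derivation:
Move 1: P1 pit2 -> P1=[4,3,0,3,6,2](0) P2=[5,5,4,3,2,5](0)
Move 2: P2 pit5 -> P1=[5,4,1,4,6,2](0) P2=[5,5,4,3,2,0](1)
Move 3: P1 pit3 -> P1=[5,4,1,0,7,3](1) P2=[6,5,4,3,2,0](1)
Move 4: P2 pit0 -> P1=[5,4,1,0,7,3](1) P2=[0,6,5,4,3,1](2)
Move 5: P1 pit4 -> P1=[5,4,1,0,0,4](2) P2=[1,7,6,5,4,1](2)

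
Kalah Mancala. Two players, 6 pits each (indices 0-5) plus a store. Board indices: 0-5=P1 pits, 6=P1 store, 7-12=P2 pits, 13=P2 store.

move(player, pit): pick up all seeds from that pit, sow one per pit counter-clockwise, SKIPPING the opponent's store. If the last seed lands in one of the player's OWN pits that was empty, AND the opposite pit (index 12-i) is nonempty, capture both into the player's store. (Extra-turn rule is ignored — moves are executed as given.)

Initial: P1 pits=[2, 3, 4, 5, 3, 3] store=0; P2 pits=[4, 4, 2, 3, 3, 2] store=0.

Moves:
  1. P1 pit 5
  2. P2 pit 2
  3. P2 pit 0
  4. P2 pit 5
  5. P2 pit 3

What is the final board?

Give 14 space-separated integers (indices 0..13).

Answer: 4 5 4 5 3 0 1 0 6 1 0 6 1 2

Derivation:
Move 1: P1 pit5 -> P1=[2,3,4,5,3,0](1) P2=[5,5,2,3,3,2](0)
Move 2: P2 pit2 -> P1=[2,3,4,5,3,0](1) P2=[5,5,0,4,4,2](0)
Move 3: P2 pit0 -> P1=[2,3,4,5,3,0](1) P2=[0,6,1,5,5,3](0)
Move 4: P2 pit5 -> P1=[3,4,4,5,3,0](1) P2=[0,6,1,5,5,0](1)
Move 5: P2 pit3 -> P1=[4,5,4,5,3,0](1) P2=[0,6,1,0,6,1](2)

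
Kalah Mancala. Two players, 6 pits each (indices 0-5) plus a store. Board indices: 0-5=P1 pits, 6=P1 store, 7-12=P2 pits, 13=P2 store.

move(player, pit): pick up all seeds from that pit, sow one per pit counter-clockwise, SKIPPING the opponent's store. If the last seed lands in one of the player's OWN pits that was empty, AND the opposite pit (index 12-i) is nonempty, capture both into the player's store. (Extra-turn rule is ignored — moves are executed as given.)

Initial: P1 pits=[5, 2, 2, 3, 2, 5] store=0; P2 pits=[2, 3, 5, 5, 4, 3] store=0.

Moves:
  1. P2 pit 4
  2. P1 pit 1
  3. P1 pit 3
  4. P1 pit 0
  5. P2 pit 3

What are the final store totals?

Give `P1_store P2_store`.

Answer: 2 2

Derivation:
Move 1: P2 pit4 -> P1=[6,3,2,3,2,5](0) P2=[2,3,5,5,0,4](1)
Move 2: P1 pit1 -> P1=[6,0,3,4,3,5](0) P2=[2,3,5,5,0,4](1)
Move 3: P1 pit3 -> P1=[6,0,3,0,4,6](1) P2=[3,3,5,5,0,4](1)
Move 4: P1 pit0 -> P1=[0,1,4,1,5,7](2) P2=[3,3,5,5,0,4](1)
Move 5: P2 pit3 -> P1=[1,2,4,1,5,7](2) P2=[3,3,5,0,1,5](2)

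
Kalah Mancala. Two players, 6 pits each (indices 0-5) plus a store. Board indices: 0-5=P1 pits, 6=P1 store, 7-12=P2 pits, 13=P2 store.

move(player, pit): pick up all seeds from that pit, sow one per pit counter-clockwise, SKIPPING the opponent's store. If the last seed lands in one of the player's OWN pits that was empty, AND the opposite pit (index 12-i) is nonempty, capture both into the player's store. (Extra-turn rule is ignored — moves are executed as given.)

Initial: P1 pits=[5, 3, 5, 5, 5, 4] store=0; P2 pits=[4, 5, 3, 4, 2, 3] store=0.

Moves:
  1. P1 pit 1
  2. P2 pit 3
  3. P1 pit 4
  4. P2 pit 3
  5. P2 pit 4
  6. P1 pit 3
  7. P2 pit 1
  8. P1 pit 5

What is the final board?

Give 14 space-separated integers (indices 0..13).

Move 1: P1 pit1 -> P1=[5,0,6,6,6,4](0) P2=[4,5,3,4,2,3](0)
Move 2: P2 pit3 -> P1=[6,0,6,6,6,4](0) P2=[4,5,3,0,3,4](1)
Move 3: P1 pit4 -> P1=[6,0,6,6,0,5](1) P2=[5,6,4,1,3,4](1)
Move 4: P2 pit3 -> P1=[6,0,6,6,0,5](1) P2=[5,6,4,0,4,4](1)
Move 5: P2 pit4 -> P1=[7,1,6,6,0,5](1) P2=[5,6,4,0,0,5](2)
Move 6: P1 pit3 -> P1=[7,1,6,0,1,6](2) P2=[6,7,5,0,0,5](2)
Move 7: P2 pit1 -> P1=[8,2,6,0,1,6](2) P2=[6,0,6,1,1,6](3)
Move 8: P1 pit5 -> P1=[8,2,6,0,1,0](3) P2=[7,1,7,2,2,6](3)

Answer: 8 2 6 0 1 0 3 7 1 7 2 2 6 3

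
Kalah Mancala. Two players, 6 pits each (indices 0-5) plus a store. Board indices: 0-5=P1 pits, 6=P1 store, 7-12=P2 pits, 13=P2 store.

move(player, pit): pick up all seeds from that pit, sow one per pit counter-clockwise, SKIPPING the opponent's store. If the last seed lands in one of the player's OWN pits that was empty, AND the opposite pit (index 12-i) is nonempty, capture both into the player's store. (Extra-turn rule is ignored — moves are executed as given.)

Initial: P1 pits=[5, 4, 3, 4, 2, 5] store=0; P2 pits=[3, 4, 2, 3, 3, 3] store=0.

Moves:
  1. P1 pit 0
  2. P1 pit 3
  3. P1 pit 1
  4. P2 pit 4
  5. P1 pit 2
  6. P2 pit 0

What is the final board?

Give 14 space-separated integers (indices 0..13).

Move 1: P1 pit0 -> P1=[0,5,4,5,3,6](0) P2=[3,4,2,3,3,3](0)
Move 2: P1 pit3 -> P1=[0,5,4,0,4,7](1) P2=[4,5,2,3,3,3](0)
Move 3: P1 pit1 -> P1=[0,0,5,1,5,8](2) P2=[4,5,2,3,3,3](0)
Move 4: P2 pit4 -> P1=[1,0,5,1,5,8](2) P2=[4,5,2,3,0,4](1)
Move 5: P1 pit2 -> P1=[1,0,0,2,6,9](3) P2=[5,5,2,3,0,4](1)
Move 6: P2 pit0 -> P1=[1,0,0,2,6,9](3) P2=[0,6,3,4,1,5](1)

Answer: 1 0 0 2 6 9 3 0 6 3 4 1 5 1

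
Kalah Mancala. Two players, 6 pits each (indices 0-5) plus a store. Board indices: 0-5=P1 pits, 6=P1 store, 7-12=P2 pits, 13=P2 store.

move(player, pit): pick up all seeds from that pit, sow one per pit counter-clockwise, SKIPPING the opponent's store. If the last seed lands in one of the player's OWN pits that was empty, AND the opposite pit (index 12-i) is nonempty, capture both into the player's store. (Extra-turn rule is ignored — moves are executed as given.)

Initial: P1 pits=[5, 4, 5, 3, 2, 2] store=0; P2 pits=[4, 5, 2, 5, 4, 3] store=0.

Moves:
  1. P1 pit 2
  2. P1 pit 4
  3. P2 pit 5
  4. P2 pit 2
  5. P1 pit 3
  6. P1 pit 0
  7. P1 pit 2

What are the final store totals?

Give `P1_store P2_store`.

Answer: 4 1

Derivation:
Move 1: P1 pit2 -> P1=[5,4,0,4,3,3](1) P2=[5,5,2,5,4,3](0)
Move 2: P1 pit4 -> P1=[5,4,0,4,0,4](2) P2=[6,5,2,5,4,3](0)
Move 3: P2 pit5 -> P1=[6,5,0,4,0,4](2) P2=[6,5,2,5,4,0](1)
Move 4: P2 pit2 -> P1=[6,5,0,4,0,4](2) P2=[6,5,0,6,5,0](1)
Move 5: P1 pit3 -> P1=[6,5,0,0,1,5](3) P2=[7,5,0,6,5,0](1)
Move 6: P1 pit0 -> P1=[0,6,1,1,2,6](4) P2=[7,5,0,6,5,0](1)
Move 7: P1 pit2 -> P1=[0,6,0,2,2,6](4) P2=[7,5,0,6,5,0](1)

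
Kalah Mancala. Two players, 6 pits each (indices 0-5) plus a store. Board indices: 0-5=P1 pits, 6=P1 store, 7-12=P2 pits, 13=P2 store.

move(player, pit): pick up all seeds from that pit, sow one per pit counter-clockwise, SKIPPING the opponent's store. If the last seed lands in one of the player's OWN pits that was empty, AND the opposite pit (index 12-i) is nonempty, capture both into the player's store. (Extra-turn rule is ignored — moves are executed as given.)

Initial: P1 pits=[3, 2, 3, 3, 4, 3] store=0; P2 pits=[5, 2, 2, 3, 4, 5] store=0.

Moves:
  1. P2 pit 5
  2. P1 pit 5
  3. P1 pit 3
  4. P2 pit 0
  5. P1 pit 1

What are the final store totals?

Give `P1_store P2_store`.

Move 1: P2 pit5 -> P1=[4,3,4,4,4,3](0) P2=[5,2,2,3,4,0](1)
Move 2: P1 pit5 -> P1=[4,3,4,4,4,0](1) P2=[6,3,2,3,4,0](1)
Move 3: P1 pit3 -> P1=[4,3,4,0,5,1](2) P2=[7,3,2,3,4,0](1)
Move 4: P2 pit0 -> P1=[5,3,4,0,5,1](2) P2=[0,4,3,4,5,1](2)
Move 5: P1 pit1 -> P1=[5,0,5,1,6,1](2) P2=[0,4,3,4,5,1](2)

Answer: 2 2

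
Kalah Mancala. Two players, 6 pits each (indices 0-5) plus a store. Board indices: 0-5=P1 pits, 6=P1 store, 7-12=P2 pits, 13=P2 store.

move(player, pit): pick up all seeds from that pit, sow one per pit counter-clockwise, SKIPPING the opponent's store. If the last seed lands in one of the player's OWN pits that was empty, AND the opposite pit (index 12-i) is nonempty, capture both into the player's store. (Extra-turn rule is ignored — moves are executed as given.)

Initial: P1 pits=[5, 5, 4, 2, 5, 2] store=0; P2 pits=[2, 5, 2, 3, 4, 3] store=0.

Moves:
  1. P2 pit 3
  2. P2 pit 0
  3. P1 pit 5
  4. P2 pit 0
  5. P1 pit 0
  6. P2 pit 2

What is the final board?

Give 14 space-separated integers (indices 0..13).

Move 1: P2 pit3 -> P1=[5,5,4,2,5,2](0) P2=[2,5,2,0,5,4](1)
Move 2: P2 pit0 -> P1=[5,5,4,2,5,2](0) P2=[0,6,3,0,5,4](1)
Move 3: P1 pit5 -> P1=[5,5,4,2,5,0](1) P2=[1,6,3,0,5,4](1)
Move 4: P2 pit0 -> P1=[5,5,4,2,5,0](1) P2=[0,7,3,0,5,4](1)
Move 5: P1 pit0 -> P1=[0,6,5,3,6,1](1) P2=[0,7,3,0,5,4](1)
Move 6: P2 pit2 -> P1=[0,6,5,3,6,1](1) P2=[0,7,0,1,6,5](1)

Answer: 0 6 5 3 6 1 1 0 7 0 1 6 5 1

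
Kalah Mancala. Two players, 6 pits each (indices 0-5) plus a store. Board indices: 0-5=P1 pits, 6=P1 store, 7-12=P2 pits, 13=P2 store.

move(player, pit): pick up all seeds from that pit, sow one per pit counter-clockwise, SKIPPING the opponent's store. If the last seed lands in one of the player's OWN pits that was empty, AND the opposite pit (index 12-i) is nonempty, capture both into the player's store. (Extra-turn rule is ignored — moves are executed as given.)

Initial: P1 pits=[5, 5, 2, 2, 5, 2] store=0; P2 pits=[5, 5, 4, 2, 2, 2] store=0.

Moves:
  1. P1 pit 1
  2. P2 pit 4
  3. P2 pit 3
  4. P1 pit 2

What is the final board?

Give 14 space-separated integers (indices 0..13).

Answer: 5 0 0 4 7 4 1 5 5 4 0 1 4 1

Derivation:
Move 1: P1 pit1 -> P1=[5,0,3,3,6,3](1) P2=[5,5,4,2,2,2](0)
Move 2: P2 pit4 -> P1=[5,0,3,3,6,3](1) P2=[5,5,4,2,0,3](1)
Move 3: P2 pit3 -> P1=[5,0,3,3,6,3](1) P2=[5,5,4,0,1,4](1)
Move 4: P1 pit2 -> P1=[5,0,0,4,7,4](1) P2=[5,5,4,0,1,4](1)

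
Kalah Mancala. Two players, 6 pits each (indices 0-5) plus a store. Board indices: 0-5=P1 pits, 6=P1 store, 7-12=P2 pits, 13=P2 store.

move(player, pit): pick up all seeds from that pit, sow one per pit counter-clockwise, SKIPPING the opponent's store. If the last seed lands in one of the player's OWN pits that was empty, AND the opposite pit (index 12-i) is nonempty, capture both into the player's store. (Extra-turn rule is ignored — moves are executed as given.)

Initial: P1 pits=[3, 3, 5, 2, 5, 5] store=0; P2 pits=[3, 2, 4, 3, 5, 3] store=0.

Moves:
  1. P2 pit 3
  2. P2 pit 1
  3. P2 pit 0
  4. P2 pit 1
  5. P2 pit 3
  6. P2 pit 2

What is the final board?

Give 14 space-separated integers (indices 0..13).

Move 1: P2 pit3 -> P1=[3,3,5,2,5,5](0) P2=[3,2,4,0,6,4](1)
Move 2: P2 pit1 -> P1=[3,3,0,2,5,5](0) P2=[3,0,5,0,6,4](7)
Move 3: P2 pit0 -> P1=[3,3,0,2,5,5](0) P2=[0,1,6,1,6,4](7)
Move 4: P2 pit1 -> P1=[3,3,0,2,5,5](0) P2=[0,0,7,1,6,4](7)
Move 5: P2 pit3 -> P1=[3,3,0,2,5,5](0) P2=[0,0,7,0,7,4](7)
Move 6: P2 pit2 -> P1=[4,4,1,2,5,5](0) P2=[0,0,0,1,8,5](8)

Answer: 4 4 1 2 5 5 0 0 0 0 1 8 5 8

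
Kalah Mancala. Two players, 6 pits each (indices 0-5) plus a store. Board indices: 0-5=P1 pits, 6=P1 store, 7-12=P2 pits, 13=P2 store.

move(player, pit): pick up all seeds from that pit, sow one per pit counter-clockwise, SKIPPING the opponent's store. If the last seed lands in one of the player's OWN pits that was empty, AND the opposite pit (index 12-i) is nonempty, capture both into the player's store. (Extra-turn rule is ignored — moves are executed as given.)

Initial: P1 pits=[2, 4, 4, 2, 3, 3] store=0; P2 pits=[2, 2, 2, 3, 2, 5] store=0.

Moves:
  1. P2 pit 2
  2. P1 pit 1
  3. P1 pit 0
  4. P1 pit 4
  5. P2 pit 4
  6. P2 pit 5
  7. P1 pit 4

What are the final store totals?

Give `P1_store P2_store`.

Move 1: P2 pit2 -> P1=[2,4,4,2,3,3](0) P2=[2,2,0,4,3,5](0)
Move 2: P1 pit1 -> P1=[2,0,5,3,4,4](0) P2=[2,2,0,4,3,5](0)
Move 3: P1 pit0 -> P1=[0,1,6,3,4,4](0) P2=[2,2,0,4,3,5](0)
Move 4: P1 pit4 -> P1=[0,1,6,3,0,5](1) P2=[3,3,0,4,3,5](0)
Move 5: P2 pit4 -> P1=[1,1,6,3,0,5](1) P2=[3,3,0,4,0,6](1)
Move 6: P2 pit5 -> P1=[2,2,7,4,1,5](1) P2=[3,3,0,4,0,0](2)
Move 7: P1 pit4 -> P1=[2,2,7,4,0,6](1) P2=[3,3,0,4,0,0](2)

Answer: 1 2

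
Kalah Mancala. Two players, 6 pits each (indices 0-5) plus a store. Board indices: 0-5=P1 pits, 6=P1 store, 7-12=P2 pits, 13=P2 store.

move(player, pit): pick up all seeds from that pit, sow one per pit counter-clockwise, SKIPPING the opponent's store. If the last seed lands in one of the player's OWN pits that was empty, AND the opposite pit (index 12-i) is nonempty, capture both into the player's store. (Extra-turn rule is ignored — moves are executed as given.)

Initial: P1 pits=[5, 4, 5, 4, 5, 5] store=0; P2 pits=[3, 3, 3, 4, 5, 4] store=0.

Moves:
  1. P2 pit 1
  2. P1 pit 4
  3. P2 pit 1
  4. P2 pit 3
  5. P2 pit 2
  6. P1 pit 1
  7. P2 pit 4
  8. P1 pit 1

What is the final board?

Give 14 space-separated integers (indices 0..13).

Answer: 8 0 8 6 2 8 2 5 0 0 1 0 7 3

Derivation:
Move 1: P2 pit1 -> P1=[5,4,5,4,5,5](0) P2=[3,0,4,5,6,4](0)
Move 2: P1 pit4 -> P1=[5,4,5,4,0,6](1) P2=[4,1,5,5,6,4](0)
Move 3: P2 pit1 -> P1=[5,4,5,4,0,6](1) P2=[4,0,6,5,6,4](0)
Move 4: P2 pit3 -> P1=[6,5,5,4,0,6](1) P2=[4,0,6,0,7,5](1)
Move 5: P2 pit2 -> P1=[7,6,5,4,0,6](1) P2=[4,0,0,1,8,6](2)
Move 6: P1 pit1 -> P1=[7,0,6,5,1,7](2) P2=[5,0,0,1,8,6](2)
Move 7: P2 pit4 -> P1=[8,1,7,6,2,8](2) P2=[5,0,0,1,0,7](3)
Move 8: P1 pit1 -> P1=[8,0,8,6,2,8](2) P2=[5,0,0,1,0,7](3)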